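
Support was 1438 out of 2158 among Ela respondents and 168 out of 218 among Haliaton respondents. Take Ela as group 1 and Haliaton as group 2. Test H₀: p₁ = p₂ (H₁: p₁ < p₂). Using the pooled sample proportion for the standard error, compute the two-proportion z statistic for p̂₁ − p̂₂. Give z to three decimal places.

p̂₁ = 1438/2158 = 0.66636, p̂₂ = 168/218 = 0.77064.
Pooled p̂ = (1438+168)/(2158+218) = 1606/2376 = 0.67593.
SE = √(p̂(1−p̂)(1/n₁+1/n₂)) = √(0.67593·0.32407·0.00505055) = √(0.00110632) = 0.03326.
z = (0.66636 − 0.77064)/0.03326 = -0.10428/0.03326 = -3.135.

z = -3.135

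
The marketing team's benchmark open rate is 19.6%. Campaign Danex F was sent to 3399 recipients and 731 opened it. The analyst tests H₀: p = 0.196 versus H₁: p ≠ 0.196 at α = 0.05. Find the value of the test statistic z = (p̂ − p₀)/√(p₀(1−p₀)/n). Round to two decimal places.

p̂ = 731/3399 = 0.21506.
Under H₀, SE = √(0.196·0.804/3399) = √(4.63619e-05) = 0.00681.
z = (0.21506 − 0.196)/0.00681 = 0.01906/0.00681 = 2.80.
Two-sided p-value ≈ 2·Φ(−2.800) = 0.0051; since p < α = 0.05, reject H₀.

z = 2.80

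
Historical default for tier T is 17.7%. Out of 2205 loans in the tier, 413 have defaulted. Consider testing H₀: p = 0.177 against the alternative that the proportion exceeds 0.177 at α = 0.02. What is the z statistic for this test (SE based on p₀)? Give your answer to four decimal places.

p̂ = 413/2205 = 0.1873016.
SE = √(p₀(1−p₀)/n) = √(0.14567/2205) = 0.0081280.
z = (0.1873016 − 0.177)/0.0081280 = 0.0103016/0.0081280 = 1.2674.
p-value = P(Z > 1.267) ≈ 0.1025. With α = 0.02, fail to reject H₀.

z = 1.2674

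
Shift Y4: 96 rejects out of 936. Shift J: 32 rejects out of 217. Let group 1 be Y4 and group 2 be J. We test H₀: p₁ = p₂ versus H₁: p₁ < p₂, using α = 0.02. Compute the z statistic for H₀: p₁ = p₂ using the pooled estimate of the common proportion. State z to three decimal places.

p̂₁ = 96/936 ≈ 0.10256, p̂₂ = 32/217 ≈ 0.14747.
Pooled p̂ = (96+32)/(936+217) = 128/1153 = 0.11101.
SE = √(p̂(1−p̂)(1/n₁+1/n₂)) = √(0.11101·0.88899·0.00567667) = √(0.000560233) = 0.02367.
z = (0.10256 − 0.14747)/0.02367 = -0.04491/0.02367 = -1.897.
p-value = P(Z < -1.897) ≈ 0.0289. With α = 0.02, fail to reject H₀.

z = -1.897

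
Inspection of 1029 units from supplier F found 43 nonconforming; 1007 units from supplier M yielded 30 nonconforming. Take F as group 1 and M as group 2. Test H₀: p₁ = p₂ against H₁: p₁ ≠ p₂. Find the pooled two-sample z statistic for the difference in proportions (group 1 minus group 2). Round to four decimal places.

p̂₁ = 43/1029 ≈ 0.041788, p̂₂ = 30/1007 ≈ 0.029791.
Pooled p̂ = (43+30)/(1029+1007) = 73/2036 = 0.035855.
SE = √(0.0345691 × 0.00196487) = 0.008242.
z = (0.041788 − 0.029791)/0.008242 = 0.011997/0.008242 = 1.4556.
p-value = 2·P(Z > 1.456) ≈ 0.1455.

z = 1.4556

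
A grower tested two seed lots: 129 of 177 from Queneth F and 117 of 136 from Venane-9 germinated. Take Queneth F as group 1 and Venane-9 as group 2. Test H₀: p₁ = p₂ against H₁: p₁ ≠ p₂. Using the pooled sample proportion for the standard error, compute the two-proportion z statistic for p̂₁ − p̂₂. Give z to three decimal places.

p̂₁ = 129/177 ≈ 0.72881, p̂₂ = 117/136 ≈ 0.86029.
Pooled p̂ = (129+117)/(177+136) = 246/313 = 0.78594.
SE = √(p̂(1−p̂)(1/n₁+1/n₂)) = √(0.78594·0.21406·0.0130027) = √(0.00218753) = 0.04677.
z = (0.72881 − 0.86029)/0.04677 = -0.13148/0.04677 = -2.811.

z = -2.811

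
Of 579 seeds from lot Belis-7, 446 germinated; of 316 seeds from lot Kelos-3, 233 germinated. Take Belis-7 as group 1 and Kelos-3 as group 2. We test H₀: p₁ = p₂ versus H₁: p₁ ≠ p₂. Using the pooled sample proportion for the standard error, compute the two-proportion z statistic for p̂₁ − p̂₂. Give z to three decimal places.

p̂₁ = 446/579 = 0.77029, p̂₂ = 233/316 = 0.73734.
Pooled p̂ = (446+233)/(579+316) = 679/895 = 0.75866.
SE = √(p̂(1−p̂)(1/n₁+1/n₂)) = √(0.75866·0.24134·0.00489167) = √(0.000895643) = 0.02993.
z = (0.77029 − 0.73734)/0.02993 = 0.03295/0.02993 = 1.101.
p-value = 2·P(Z > 1.101) ≈ 0.2709.

z = 1.101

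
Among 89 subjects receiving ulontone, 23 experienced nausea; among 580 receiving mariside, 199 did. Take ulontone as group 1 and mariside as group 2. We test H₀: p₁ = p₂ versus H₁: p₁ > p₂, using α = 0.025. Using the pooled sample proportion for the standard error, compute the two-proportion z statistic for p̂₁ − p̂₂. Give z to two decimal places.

p̂₁ = 23/89 ≈ 0.2584, p̂₂ = 199/580 ≈ 0.3431.
Pooled p̂ = (23+199)/(89+580) = 222/669 = 0.3318.
SE = √(0.221722 × 0.0129601) = 0.0536.
z = (0.2584 − 0.3431)/0.0536 = -0.0847/0.0536 = -1.58.
p-value = P(Z > -1.580) ≈ 0.9429, so at α = 0.025 we fail to reject H₀.

z = -1.58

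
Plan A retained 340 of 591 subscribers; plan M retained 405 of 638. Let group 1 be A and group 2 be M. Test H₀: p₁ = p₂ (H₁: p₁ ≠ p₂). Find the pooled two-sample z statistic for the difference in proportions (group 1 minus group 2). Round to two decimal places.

z = -2.13

p̂₁ = 340/591 = 0.5753, p̂₂ = 405/638 = 0.6348.
Pooled p̂ = (340+405)/(591+638) = 745/1229 = 0.6062.
SE = √(0.238725 × 0.00325945) = 0.0279.
z = (0.5753 − 0.6348)/0.0279 = -0.0595/0.0279 = -2.13.
Two-sided p-value ≈ 2·Φ(−2.133) = 0.0329.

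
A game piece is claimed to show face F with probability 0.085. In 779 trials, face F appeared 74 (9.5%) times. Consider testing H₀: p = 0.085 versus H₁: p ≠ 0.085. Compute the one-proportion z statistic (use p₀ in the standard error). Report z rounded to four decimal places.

p̂ = 74/779 ≈ 0.094994.
Standard error under H₀: √(0.085×0.915/779) = 0.009992.
z = (0.094994 − 0.085)/0.009992 = 0.009994/0.009992 = 1.0002.

z = 1.0002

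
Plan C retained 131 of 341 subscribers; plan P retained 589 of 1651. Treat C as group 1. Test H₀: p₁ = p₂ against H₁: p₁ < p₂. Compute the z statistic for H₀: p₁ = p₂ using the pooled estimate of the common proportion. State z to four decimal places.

z = 0.9592

p̂₁ = 131/341 ≈ 0.384164, p̂₂ = 589/1651 ≈ 0.356753.
Pooled p̂ = (131+589)/(341+1651) = 720/1992 = 0.361446.
SE = √(0.230803 × 0.00353824) = 0.028577.
z = (0.384164 − 0.356753)/0.028577 = 0.027411/0.028577 = 0.9592.
p-value = P(Z < 0.959) ≈ 0.8313.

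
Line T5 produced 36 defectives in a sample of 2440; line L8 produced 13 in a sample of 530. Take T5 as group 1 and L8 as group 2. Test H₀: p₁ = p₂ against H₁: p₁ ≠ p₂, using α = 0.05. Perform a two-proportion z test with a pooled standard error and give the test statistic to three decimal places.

p̂₁ = 36/2440 = 0.014754, p̂₂ = 13/530 = 0.024528.
Pooled p̂ = (36+13)/(2440+530) = 49/2970 = 0.016498.
SE = √(0.0162261 × 0.00229663) = 0.006105.
z = (0.014754 − 0.024528)/0.006105 = -0.009774/0.006105 = -1.601.
p-value = 2·P(Z > 1.601) ≈ 0.1093; since p > α = 0.05, fail to reject H₀.

z = -1.601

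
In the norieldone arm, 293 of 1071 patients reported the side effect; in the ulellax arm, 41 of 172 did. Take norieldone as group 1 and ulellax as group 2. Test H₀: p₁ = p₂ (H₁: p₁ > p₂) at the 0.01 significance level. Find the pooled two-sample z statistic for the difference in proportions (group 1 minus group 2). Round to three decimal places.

z = 0.967

p̂₁ = 293/1071 ≈ 0.27358, p̂₂ = 41/172 ≈ 0.23837.
Pooled p̂ = (293+41)/(1071+172) = 334/1243 = 0.26870.
SE = √(p̂(1−p̂)(1/n₁+1/n₂)) = √(0.26870·0.73130·0.00674766) = √(0.00132593) = 0.03641.
z = (0.27358 − 0.23837)/0.03641 = 0.03521/0.03641 = 0.967.
p-value = P(Z > 0.967) ≈ 0.1668; since p > α = 0.01, fail to reject H₀.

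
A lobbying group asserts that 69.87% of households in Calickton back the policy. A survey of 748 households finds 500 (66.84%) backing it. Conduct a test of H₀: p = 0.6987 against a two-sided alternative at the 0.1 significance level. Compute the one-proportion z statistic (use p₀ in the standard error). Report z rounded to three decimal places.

p̂ = 500/748 ≈ 0.66845.
Under H₀, SE = √(0.6987·0.3013/748) = √(0.000281442) = 0.01678.
z = (0.66845 − 0.6987)/0.01678 = -0.03025/0.01678 = -1.803.
Two-sided p-value ≈ 2·Φ(−1.803) = 0.0714; since p < α = 0.1, reject H₀.

z = -1.803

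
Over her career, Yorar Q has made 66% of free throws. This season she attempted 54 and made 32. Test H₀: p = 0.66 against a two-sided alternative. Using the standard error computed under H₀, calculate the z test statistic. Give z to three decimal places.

p̂ = 32/54 = 0.59259.
Under H₀, SE = √(0.66·0.34/54) = √(0.00415556) = 0.06446.
z = (0.59259 − 0.66)/0.06446 = -0.06741/0.06446 = -1.046.
p-value = 2·P(Z > 1.046) ≈ 0.2957.

z = -1.046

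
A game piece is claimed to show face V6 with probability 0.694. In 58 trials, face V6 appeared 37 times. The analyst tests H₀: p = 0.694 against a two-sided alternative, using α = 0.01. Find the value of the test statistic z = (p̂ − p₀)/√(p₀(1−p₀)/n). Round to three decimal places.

p̂ = 37/58 = 0.63793.
Standard error under H₀: √(0.694×0.306/58) = 0.06051.
z = (0.63793 − 0.694)/0.06051 = -0.05607/0.06051 = -0.927.
p-value = 2·P(Z > 0.927) ≈ 0.3541. With α = 0.01, fail to reject H₀.

z = -0.927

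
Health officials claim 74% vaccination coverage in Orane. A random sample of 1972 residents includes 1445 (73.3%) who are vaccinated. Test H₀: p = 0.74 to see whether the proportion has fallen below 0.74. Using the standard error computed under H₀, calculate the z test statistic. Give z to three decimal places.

p̂ = 1445/1972 = 0.73276.
Standard error under H₀: √(0.74×0.26/1972) = 0.00988.
z = (0.73276 − 0.74)/0.00988 = -0.00724/0.00988 = -0.733.
p-value = P(Z < -0.733) ≈ 0.2317.

z = -0.733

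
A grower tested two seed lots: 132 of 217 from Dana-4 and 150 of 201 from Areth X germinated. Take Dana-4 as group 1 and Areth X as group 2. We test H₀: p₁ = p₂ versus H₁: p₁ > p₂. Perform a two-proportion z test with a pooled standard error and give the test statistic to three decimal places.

z = -3.008

p̂₁ = 132/217 = 0.608295, p̂₂ = 150/201 = 0.746269.
Pooled p̂ = (132+150)/(217+201) = 282/418 = 0.674641.
SE = √(p̂(1−p̂)(1/n₁+1/n₂)) = √(0.674641·0.325359·0.00958342) = √(0.00210357) = 0.045865.
z = (0.608295 − 0.746269)/0.045865 = -0.137974/0.045865 = -3.008.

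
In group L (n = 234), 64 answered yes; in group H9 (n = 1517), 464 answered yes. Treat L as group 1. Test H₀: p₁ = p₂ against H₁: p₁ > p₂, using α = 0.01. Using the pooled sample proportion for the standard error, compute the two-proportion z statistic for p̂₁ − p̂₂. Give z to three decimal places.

z = -1.004

p̂₁ = 64/234 ≈ 0.27350, p̂₂ = 464/1517 ≈ 0.30587.
Pooled p̂ = (64+464)/(234+1517) = 528/1751 = 0.30154.
SE = √(0.210614 × 0.0049327) = 0.03223.
z = (0.27350 − 0.30587)/0.03223 = -0.03237/0.03223 = -1.004.
p-value = P(Z > -1.004) ≈ 0.8423; since p > α = 0.01, fail to reject H₀.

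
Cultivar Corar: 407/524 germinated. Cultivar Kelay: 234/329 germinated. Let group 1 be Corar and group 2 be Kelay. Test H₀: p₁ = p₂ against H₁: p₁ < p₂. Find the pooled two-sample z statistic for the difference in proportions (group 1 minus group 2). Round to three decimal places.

z = 2.154

p̂₁ = 407/524 ≈ 0.77672, p̂₂ = 234/329 ≈ 0.71125.
Pooled p̂ = (407+234)/(524+329) = 641/853 = 0.75147.
SE = √(p̂(1−p̂)(1/n₁+1/n₂)) = √(0.75147·0.24853·0.00494791) = √(0.000924097) = 0.03040.
z = (0.77672 − 0.71125)/0.03040 = 0.06547/0.03040 = 2.154.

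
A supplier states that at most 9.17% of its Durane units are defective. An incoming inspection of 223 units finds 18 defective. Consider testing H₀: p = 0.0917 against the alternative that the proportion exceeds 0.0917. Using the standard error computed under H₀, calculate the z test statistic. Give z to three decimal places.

p̂ = 18/223 ≈ 0.08072.
Under H₀, SE = √(0.0917·0.9083/223) = √(0.000373503) = 0.01933.
z = (0.08072 − 0.0917)/0.01933 = -0.01098/0.01933 = -0.568.
p-value = P(Z > -0.568) ≈ 0.7151.

z = -0.568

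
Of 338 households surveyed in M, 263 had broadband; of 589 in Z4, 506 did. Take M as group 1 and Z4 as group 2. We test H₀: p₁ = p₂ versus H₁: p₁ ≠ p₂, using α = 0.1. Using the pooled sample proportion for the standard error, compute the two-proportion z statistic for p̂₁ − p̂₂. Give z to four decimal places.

p̂₁ = 263/338 ≈ 0.778107, p̂₂ = 506/589 ≈ 0.859083.
Pooled p̂ = (263+506)/(338+589) = 769/927 = 0.829558.
SE = √(p̂(1−p̂)(1/n₁+1/n₂)) = √(0.829558·0.170442·0.00465637) = √(0.000658373) = 0.025659.
z = (0.778107 − 0.859083)/0.025659 = -0.080976/0.025659 = -3.1559.
Two-sided p-value ≈ 2·Φ(−3.156) = 0.0016, so at α = 0.1 we reject H₀.

z = -3.1559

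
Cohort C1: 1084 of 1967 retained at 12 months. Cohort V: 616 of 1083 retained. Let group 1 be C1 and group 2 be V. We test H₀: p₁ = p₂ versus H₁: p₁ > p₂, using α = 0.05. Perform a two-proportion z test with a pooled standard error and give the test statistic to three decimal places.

p̂₁ = 1084/1967 = 0.55109, p̂₂ = 616/1083 = 0.56879.
Pooled p̂ = (1084+616)/(1967+1083) = 1700/3050 = 0.55738.
SE = √(0.246708 × 0.00143175) = 0.01879.
z = (0.55109 − 0.56879)/0.01879 = -0.01770/0.01879 = -0.942.
p-value = P(Z > -0.942) ≈ 0.8268. With α = 0.05, fail to reject H₀.

z = -0.942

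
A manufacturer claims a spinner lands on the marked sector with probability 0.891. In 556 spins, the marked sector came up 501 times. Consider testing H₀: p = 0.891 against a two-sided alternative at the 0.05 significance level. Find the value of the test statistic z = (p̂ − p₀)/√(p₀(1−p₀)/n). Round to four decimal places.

z = 0.7626

p̂ = 501/556 = 0.901079.
SE = √(p₀(1−p₀)/n) = √(0.097119/556) = 0.013216.
z = (0.901079 − 0.891)/0.013216 = 0.010079/0.013216 = 0.7626.
Two-sided p-value ≈ 2·Φ(−0.763) = 0.4457. With α = 0.05, fail to reject H₀.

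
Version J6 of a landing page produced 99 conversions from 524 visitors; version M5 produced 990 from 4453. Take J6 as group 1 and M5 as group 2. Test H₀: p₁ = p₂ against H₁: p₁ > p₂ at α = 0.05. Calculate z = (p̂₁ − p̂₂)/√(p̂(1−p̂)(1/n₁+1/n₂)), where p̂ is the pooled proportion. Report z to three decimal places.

z = -1.749

p̂₁ = 99/524 = 0.18893, p̂₂ = 990/4453 = 0.22232.
Pooled p̂ = (99+990)/(524+4453) = 1089/4977 = 0.21881.
SE = √(0.17093 × 0.00213296) = 0.01909.
z = (0.18893 − 0.22232)/0.01909 = -0.03339/0.01909 = -1.749.
p-value = P(Z > -1.749) ≈ 0.9598, so at α = 0.05 we fail to reject H₀.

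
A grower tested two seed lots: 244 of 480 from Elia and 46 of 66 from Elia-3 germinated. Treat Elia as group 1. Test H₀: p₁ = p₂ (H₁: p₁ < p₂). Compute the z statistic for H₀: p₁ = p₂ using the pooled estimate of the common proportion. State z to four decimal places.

p̂₁ = 244/480 ≈ 0.508333, p̂₂ = 46/66 ≈ 0.696970.
Pooled p̂ = (244+46)/(480+66) = 290/546 = 0.531136.
SE = √(p̂(1−p̂)(1/n₁+1/n₂)) = √(0.531136·0.468864·0.0172348) = √(0.004292) = 0.065513.
z = (0.508333 − 0.696970)/0.065513 = -0.188637/0.065513 = -2.8794.

z = -2.8794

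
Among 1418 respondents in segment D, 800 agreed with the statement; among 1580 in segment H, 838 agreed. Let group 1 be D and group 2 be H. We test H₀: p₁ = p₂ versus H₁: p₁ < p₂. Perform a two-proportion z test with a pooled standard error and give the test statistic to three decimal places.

z = 1.856

p̂₁ = 800/1418 = 0.56417, p̂₂ = 838/1580 = 0.53038.
Pooled p̂ = (800+838)/(1418+1580) = 1638/2998 = 0.54636.
SE = √(p̂(1−p̂)(1/n₁+1/n₂)) = √(0.54636·0.45364·0.00133813) = √(0.000331656) = 0.01821.
z = (0.56417 − 0.53038)/0.01821 = 0.03379/0.01821 = 1.856.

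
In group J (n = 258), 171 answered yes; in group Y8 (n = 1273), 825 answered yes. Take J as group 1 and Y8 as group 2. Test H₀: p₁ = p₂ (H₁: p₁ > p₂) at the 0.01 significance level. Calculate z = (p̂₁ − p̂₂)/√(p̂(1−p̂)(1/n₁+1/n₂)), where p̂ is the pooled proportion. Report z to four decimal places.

z = 0.4520

p̂₁ = 171/258 = 0.6627907, p̂₂ = 825/1273 = 0.6480754.
Pooled p̂ = (171+825)/(258+1273) = 996/1531 = 0.6505552.
SE = √(p̂(1−p̂)(1/n₁+1/n₂)) = √(0.6505552·0.3494448·0.00466151) = √(0.00105972) = 0.0325533.
z = (0.6627907 − 0.6480754)/0.0325533 = 0.0147153/0.0325533 = 0.4520.
p-value = P(Z > 0.452) ≈ 0.3256; since p > α = 0.01, fail to reject H₀.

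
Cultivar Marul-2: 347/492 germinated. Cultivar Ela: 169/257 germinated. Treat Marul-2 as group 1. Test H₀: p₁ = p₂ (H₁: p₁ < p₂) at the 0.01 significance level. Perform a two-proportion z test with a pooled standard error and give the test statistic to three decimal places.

p̂₁ = 347/492 = 0.705285, p̂₂ = 169/257 = 0.657588.
Pooled p̂ = (347+169)/(492+257) = 516/749 = 0.688919.
SE = √(p̂(1−p̂)(1/n₁+1/n₂)) = √(0.688919·0.311081·0.00592357) = √(0.00126948) = 0.035630.
z = (0.705285 − 0.657588)/0.035630 = 0.047697/0.035630 = 1.339.
p-value = P(Z < 1.339) ≈ 0.9097, so at α = 0.01 we fail to reject H₀.

z = 1.339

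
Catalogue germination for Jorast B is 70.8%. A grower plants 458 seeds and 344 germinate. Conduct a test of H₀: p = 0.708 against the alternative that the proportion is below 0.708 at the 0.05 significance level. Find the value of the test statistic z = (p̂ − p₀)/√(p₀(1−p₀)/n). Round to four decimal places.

z = 2.0282

p̂ = 344/458 ≈ 0.751092.
SE = √(p₀(1−p₀)/n) = √(0.20674/458) = 0.021246.
z = (0.751092 − 0.708)/0.021246 = 0.043092/0.021246 = 2.0282.
p-value = P(Z < 2.028) ≈ 0.9787, so at α = 0.05 we fail to reject H₀.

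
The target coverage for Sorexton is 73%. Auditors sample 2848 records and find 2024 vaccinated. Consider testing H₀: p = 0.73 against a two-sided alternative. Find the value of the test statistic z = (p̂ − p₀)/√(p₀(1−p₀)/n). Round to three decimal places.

z = -2.323

p̂ = 2024/2848 = 0.71067.
Under H₀, SE = √(0.73·0.27/2848) = √(6.92065e-05) = 0.00832.
z = (0.71067 − 0.73)/0.00832 = -0.01933/0.00832 = -2.323.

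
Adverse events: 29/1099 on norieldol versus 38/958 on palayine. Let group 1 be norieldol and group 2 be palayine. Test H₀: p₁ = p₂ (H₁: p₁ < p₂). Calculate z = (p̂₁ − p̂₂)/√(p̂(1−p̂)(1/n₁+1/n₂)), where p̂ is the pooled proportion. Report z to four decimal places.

p̂₁ = 29/1099 ≈ 0.026388, p̂₂ = 38/958 ≈ 0.039666.
Pooled p̂ = (29+38)/(1099+958) = 67/2057 = 0.032572.
SE = √(0.0315108 × 0.00195376) = 0.007846.
z = (0.026388 − 0.039666)/0.007846 = -0.013278/0.007846 = -1.6923.
p-value = P(Z < -1.692) ≈ 0.0453.

z = -1.6923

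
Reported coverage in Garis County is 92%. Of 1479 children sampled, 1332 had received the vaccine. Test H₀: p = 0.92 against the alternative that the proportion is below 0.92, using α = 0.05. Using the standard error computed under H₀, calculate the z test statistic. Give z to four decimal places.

p̂ = 1332/1479 ≈ 0.900609.
Standard error under H₀: √(0.92×0.08/1479) = 0.007054.
z = (0.900609 − 0.92)/0.007054 = -0.019391/0.007054 = -2.7489.
p-value = P(Z < -2.749) ≈ 0.0030, so at α = 0.05 we reject H₀.

z = -2.7489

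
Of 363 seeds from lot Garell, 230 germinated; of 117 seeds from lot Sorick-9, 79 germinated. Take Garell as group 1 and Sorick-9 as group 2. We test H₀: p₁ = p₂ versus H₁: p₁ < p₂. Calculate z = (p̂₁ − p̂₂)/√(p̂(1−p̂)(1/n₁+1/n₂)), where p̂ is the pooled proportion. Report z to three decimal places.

z = -0.817

p̂₁ = 230/363 = 0.63361, p̂₂ = 79/117 = 0.67521.
Pooled p̂ = (230+79)/(363+117) = 309/480 = 0.64375.
SE = √(0.229336 × 0.0113018) = 0.05091.
z = (0.63361 − 0.67521)/0.05091 = -0.04160/0.05091 = -0.817.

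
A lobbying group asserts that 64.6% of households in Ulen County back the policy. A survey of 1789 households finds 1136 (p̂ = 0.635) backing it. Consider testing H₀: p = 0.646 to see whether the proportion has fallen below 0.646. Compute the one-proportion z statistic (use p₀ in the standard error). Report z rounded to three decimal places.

z = -0.974

p̂ = 1136/1789 = 0.634992.
Under H₀, SE = √(0.646·0.354/1789) = √(0.000127828) = 0.011306.
z = (0.634992 − 0.646)/0.011306 = -0.011008/0.011306 = -0.974.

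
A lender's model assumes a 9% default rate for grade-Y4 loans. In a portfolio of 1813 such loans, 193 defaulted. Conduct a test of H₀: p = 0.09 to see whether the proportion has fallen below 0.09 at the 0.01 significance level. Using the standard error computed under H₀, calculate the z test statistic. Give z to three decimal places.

p̂ = 193/1813 ≈ 0.10645.
Standard error under H₀: √(0.09×0.91/1813) = 0.00672.
z = (0.10645 − 0.09)/0.00672 = 0.01645/0.00672 = 2.448.
p-value = P(Z < 2.448) ≈ 0.9928; since p > α = 0.01, fail to reject H₀.

z = 2.448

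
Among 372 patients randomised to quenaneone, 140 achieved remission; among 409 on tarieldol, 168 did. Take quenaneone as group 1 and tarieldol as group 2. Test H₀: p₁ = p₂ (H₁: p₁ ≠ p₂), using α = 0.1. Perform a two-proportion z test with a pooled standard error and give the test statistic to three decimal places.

p̂₁ = 140/372 = 0.37634, p̂₂ = 168/409 = 0.41076.
Pooled p̂ = (140+168)/(372+409) = 308/781 = 0.39437.
SE = √(0.238841 × 0.00513316) = 0.03501.
z = (0.37634 − 0.41076)/0.03501 = -0.03442/0.03501 = -0.983.
Two-sided p-value ≈ 2·Φ(−0.983) = 0.3257, so at α = 0.1 we fail to reject H₀.

z = -0.983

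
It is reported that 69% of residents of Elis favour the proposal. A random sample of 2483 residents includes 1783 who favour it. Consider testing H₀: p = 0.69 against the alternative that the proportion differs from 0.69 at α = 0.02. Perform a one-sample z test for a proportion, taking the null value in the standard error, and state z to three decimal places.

p̂ = 1783/2483 ≈ 0.71808.
SE = √(p₀(1−p₀)/n) = √(0.2139/2483) = 0.00928.
z = (0.71808 − 0.69)/0.00928 = 0.02808/0.00928 = 3.026.
p-value = 2·P(Z > 3.026) ≈ 0.0025. With α = 0.02, reject H₀.

z = 3.026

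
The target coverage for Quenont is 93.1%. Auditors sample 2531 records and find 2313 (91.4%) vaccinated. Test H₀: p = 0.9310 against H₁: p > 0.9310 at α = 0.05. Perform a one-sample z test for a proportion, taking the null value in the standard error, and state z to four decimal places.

z = -3.4006

p̂ = 2313/2531 ≈ 0.913868.
SE = √(p₀(1−p₀)/n) = √(0.064239/2531) = 0.005038.
z = (0.913868 − 0.931)/0.005038 = -0.017132/0.005038 = -3.4006.
p-value = P(Z > -3.401) ≈ 0.9997, so at α = 0.05 we fail to reject H₀.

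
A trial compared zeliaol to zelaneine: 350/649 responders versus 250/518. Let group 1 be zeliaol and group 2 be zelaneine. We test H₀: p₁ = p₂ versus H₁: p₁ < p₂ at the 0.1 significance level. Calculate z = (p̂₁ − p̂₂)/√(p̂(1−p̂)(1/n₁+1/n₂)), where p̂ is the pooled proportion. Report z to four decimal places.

z = 1.9243

p̂₁ = 350/649 = 0.539291, p̂₂ = 250/518 = 0.482625.
Pooled p̂ = (350+250)/(649+518) = 600/1167 = 0.514139.
SE = √(p̂(1−p̂)(1/n₁+1/n₂)) = √(0.514139·0.485861·0.00347133) = √(0.00086714) = 0.029447.
z = (0.539291 − 0.482625)/0.029447 = 0.056666/0.029447 = 1.9243.
p-value = P(Z < 1.924) ≈ 0.9728; since p > α = 0.1, fail to reject H₀.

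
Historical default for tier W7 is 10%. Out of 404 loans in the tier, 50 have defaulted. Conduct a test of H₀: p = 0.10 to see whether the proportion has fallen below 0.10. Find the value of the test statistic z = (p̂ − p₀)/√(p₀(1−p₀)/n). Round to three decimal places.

p̂ = 50/404 = 0.123762.
SE = √(p₀(1−p₀)/n) = √(0.09/404) = 0.014926.
z = (0.123762 − 0.1)/0.014926 = 0.023762/0.014926 = 1.592.

z = 1.592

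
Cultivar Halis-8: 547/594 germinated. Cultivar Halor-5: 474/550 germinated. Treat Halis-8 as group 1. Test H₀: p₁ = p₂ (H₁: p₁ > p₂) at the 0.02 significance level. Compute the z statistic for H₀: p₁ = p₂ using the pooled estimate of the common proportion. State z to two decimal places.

p̂₁ = 547/594 = 0.92088, p̂₂ = 474/550 = 0.86182.
Pooled p̂ = (547+474)/(594+550) = 1021/1144 = 0.89248.
SE = √(0.0959575 × 0.00350168) = 0.01833.
z = (0.92088 − 0.86182)/0.01833 = 0.05906/0.01833 = 3.22.
p-value = P(Z > 3.222) ≈ 0.0006; since p < α = 0.02, reject H₀.

z = 3.22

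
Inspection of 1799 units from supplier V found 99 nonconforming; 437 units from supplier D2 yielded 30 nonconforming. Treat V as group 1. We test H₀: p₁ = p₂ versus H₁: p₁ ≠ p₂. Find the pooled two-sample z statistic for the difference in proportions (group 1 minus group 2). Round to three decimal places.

p̂₁ = 99/1799 ≈ 0.055031, p̂₂ = 30/437 ≈ 0.068650.
Pooled p̂ = (99+30)/(1799+437) = 129/2236 = 0.057692.
SE = √(0.0543639 × 0.00284419) = 0.012435.
z = (0.055031 − 0.068650)/0.012435 = -0.013619/0.012435 = -1.095.

z = -1.095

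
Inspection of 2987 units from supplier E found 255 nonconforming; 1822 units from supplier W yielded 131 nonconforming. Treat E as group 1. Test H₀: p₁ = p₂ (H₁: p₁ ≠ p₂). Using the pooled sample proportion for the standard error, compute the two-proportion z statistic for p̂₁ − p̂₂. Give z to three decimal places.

z = 1.668

p̂₁ = 255/2987 = 0.085370, p̂₂ = 131/1822 = 0.071899.
Pooled p̂ = (255+131)/(2987+1822) = 386/4809 = 0.080266.
SE = √(p̂(1−p̂)(1/n₁+1/n₂)) = √(0.080266·0.919734·0.000883631) = √(6.52328e-05) = 0.008077.
z = (0.085370 − 0.071899)/0.008077 = 0.013471/0.008077 = 1.668.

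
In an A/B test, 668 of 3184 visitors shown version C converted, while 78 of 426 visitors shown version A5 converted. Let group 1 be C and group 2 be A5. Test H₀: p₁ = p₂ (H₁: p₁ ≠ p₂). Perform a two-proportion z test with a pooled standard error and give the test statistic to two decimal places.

p̂₁ = 668/3184 = 0.2098, p̂₂ = 78/426 = 0.1831.
Pooled p̂ = (668+78)/(3184+426) = 746/3610 = 0.2066.
SE = √(p̂(1−p̂)(1/n₁+1/n₂)) = √(0.2066·0.7934·0.00266149) = √(0.000436337) = 0.0209.
z = (0.2098 − 0.1831)/0.0209 = 0.0267/0.0209 = 1.28.
p-value = 2·P(Z > 1.278) ≈ 0.2012.

z = 1.28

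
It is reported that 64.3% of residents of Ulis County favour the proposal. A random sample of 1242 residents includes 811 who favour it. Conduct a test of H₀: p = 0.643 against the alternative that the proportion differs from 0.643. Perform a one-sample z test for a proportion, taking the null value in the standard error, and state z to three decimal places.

z = 0.734

p̂ = 811/1242 = 0.65298.
Standard error under H₀: √(0.643×0.357/1242) = 0.01359.
z = (0.65298 − 0.643)/0.01359 = 0.00998/0.01359 = 0.734.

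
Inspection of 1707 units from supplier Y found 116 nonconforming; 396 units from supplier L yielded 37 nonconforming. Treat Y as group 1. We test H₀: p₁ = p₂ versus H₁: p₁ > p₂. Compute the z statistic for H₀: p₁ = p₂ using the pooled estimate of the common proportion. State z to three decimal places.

p̂₁ = 116/1707 ≈ 0.067955, p̂₂ = 37/396 ≈ 0.093434.
Pooled p̂ = (116+37)/(1707+396) = 153/2103 = 0.072753.
SE = √(p̂(1−p̂)(1/n₁+1/n₂)) = √(0.072753·0.927247·0.00311108) = √(0.000209874) = 0.014487.
z = (0.067955 − 0.093434)/0.014487 = -0.025479/0.014487 = -1.759.

z = -1.759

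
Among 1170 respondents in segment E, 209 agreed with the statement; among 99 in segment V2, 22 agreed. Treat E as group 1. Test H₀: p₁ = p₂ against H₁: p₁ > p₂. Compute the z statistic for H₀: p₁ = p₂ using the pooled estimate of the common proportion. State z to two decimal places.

p̂₁ = 209/1170 ≈ 0.1786, p̂₂ = 22/99 ≈ 0.2222.
Pooled p̂ = (209+22)/(1170+99) = 231/1269 = 0.1820.
SE = √(0.148897 × 0.0109557) = 0.0404.
z = (0.1786 − 0.2222)/0.0404 = -0.0436/0.0404 = -1.08.
p-value = P(Z > -1.079) ≈ 0.8598.

z = -1.08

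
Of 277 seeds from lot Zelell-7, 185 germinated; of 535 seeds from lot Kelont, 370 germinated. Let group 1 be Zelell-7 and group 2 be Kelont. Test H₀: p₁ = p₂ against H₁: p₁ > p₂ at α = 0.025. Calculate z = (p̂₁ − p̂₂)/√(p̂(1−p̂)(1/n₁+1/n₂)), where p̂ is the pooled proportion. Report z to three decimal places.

p̂₁ = 185/277 = 0.66787, p̂₂ = 370/535 = 0.69159.
Pooled p̂ = (185+370)/(277+535) = 555/812 = 0.68350.
SE = √(0.216329 × 0.00547927) = 0.03443.
z = (0.66787 − 0.69159)/0.03443 = -0.02372/0.03443 = -0.689.
p-value = P(Z > -0.689) ≈ 0.7546. With α = 0.025, fail to reject H₀.

z = -0.689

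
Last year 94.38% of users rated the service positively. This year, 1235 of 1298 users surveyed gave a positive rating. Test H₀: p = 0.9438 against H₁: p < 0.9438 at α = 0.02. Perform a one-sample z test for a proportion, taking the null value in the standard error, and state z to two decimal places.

p̂ = 1235/1298 = 0.9515.
Standard error under H₀: √(0.9438×0.0562/1298) = 0.0064.
z = (0.9515 − 0.9438)/0.0064 = 0.0077/0.0064 = 1.20.
p-value = P(Z < 1.199) ≈ 0.8847. With α = 0.02, fail to reject H₀.

z = 1.20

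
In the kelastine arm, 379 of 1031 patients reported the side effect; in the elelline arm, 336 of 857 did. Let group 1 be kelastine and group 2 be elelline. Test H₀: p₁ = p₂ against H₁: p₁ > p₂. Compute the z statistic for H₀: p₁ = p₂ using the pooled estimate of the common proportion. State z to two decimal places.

p̂₁ = 379/1031 ≈ 0.3676, p̂₂ = 336/857 ≈ 0.3921.
Pooled p̂ = (379+336)/(1031+857) = 715/1888 = 0.3787.
SE = √(0.235288 × 0.00213679) = 0.0224.
z = (0.3676 − 0.3921)/0.0224 = -0.0245/0.0224 = -1.09.
p-value = P(Z > -1.091) ≈ 0.8623.

z = -1.09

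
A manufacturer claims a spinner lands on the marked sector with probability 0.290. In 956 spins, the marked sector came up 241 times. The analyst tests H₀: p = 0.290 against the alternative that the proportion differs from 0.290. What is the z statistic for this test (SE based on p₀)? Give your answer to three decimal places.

p̂ = 241/956 ≈ 0.252092.
Under H₀, SE = √(0.29·0.71/956) = √(0.000215377) = 0.014676.
z = (0.252092 − 0.29)/0.014676 = -0.037908/0.014676 = -2.583.
p-value = 2·P(Z > 2.583) ≈ 0.0098.

z = -2.583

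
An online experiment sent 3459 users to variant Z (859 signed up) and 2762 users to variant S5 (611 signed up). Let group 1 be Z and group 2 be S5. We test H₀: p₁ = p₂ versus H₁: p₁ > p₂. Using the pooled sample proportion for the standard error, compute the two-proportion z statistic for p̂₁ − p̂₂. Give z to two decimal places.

p̂₁ = 859/3459 ≈ 0.24834, p̂₂ = 611/2762 ≈ 0.22122.
Pooled p̂ = (859+611)/(3459+2762) = 1470/6221 = 0.23630.
SE = √(p̂(1−p̂)(1/n₁+1/n₂)) = √(0.23630·0.76370·0.000651157) = √(0.000117508) = 0.01084.
z = (0.24834 − 0.22122)/0.01084 = 0.02712/0.01084 = 2.50.

z = 2.50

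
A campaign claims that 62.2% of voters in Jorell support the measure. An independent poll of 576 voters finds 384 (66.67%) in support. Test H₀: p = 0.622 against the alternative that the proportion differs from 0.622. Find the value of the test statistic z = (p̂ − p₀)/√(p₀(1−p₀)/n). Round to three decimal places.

p̂ = 384/576 ≈ 0.66667.
Standard error under H₀: √(0.622×0.378/576) = 0.02020.
z = (0.66667 − 0.622)/0.02020 = 0.04467/0.02020 = 2.211.
p-value = 2·P(Z > 2.211) ≈ 0.0270.

z = 2.211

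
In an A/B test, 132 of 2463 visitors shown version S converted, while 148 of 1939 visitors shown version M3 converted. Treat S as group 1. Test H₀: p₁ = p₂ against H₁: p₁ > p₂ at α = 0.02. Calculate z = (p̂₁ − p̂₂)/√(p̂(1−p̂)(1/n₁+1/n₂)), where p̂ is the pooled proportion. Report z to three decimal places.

z = -3.068

p̂₁ = 132/2463 ≈ 0.0535932, p̂₂ = 148/1939 ≈ 0.0763280.
Pooled p̂ = (132+148)/(2463+1939) = 280/4402 = 0.0636075.
SE = √(0.0595615 × 0.000921739) = 0.0074095.
z = (0.0535932 − 0.0763280)/0.0074095 = -0.0227348/0.0074095 = -3.068.
p-value = P(Z > -3.068) ≈ 0.9989, so at α = 0.02 we fail to reject H₀.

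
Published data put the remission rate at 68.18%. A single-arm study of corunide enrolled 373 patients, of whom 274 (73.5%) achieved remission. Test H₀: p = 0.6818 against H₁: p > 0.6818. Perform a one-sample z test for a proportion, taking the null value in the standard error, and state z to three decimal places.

p̂ = 274/373 = 0.734584.
Under H₀, SE = √(0.6818·0.3182/373) = √(0.000581632) = 0.024117.
z = (0.734584 − 0.6818)/0.024117 = 0.052784/0.024117 = 2.189.
p-value = P(Z > 2.189) ≈ 0.0143.

z = 2.189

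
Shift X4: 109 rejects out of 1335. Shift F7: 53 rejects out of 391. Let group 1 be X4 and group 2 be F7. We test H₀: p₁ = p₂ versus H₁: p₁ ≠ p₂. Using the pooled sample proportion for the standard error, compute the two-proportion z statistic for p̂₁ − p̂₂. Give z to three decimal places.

p̂₁ = 109/1335 ≈ 0.08165, p̂₂ = 53/391 ≈ 0.13555.
Pooled p̂ = (109+53)/(1335+391) = 162/1726 = 0.09386.
SE = √(p̂(1−p̂)(1/n₁+1/n₂)) = √(0.09386·0.90614·0.00330661) = √(0.000281224) = 0.01677.
z = (0.08165 − 0.13555)/0.01677 = -0.05390/0.01677 = -3.214.

z = -3.214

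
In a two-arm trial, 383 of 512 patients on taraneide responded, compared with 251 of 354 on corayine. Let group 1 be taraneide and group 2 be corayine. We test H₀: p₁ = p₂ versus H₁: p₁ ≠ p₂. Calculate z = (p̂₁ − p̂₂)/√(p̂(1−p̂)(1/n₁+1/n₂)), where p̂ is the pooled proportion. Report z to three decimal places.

z = 1.274

p̂₁ = 383/512 ≈ 0.74805, p̂₂ = 251/354 ≈ 0.70904.
Pooled p̂ = (383+251)/(512+354) = 634/866 = 0.73210.
SE = √(p̂(1−p̂)(1/n₁+1/n₂)) = √(0.73210·0.26790·0.00477798) = √(0.0009371) = 0.03061.
z = (0.74805 − 0.70904)/0.03061 = 0.03901/0.03061 = 1.274.
p-value = 2·P(Z > 1.274) ≈ 0.2026.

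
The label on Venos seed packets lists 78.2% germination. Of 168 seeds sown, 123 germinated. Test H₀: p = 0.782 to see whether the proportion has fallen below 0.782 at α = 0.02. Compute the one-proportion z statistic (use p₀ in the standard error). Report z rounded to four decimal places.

p̂ = 123/168 = 0.732143.
SE = √(p₀(1−p₀)/n) = √(0.17048/168) = 0.031855.
z = (0.732143 − 0.782)/0.031855 = -0.049857/0.031855 = -1.5651.
p-value = P(Z < -1.565) ≈ 0.0588, so at α = 0.02 we fail to reject H₀.

z = -1.5651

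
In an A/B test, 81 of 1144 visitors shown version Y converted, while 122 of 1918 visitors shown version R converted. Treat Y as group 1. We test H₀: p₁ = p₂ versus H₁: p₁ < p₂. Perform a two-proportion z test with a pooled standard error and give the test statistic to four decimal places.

p̂₁ = 81/1144 = 0.070804, p̂₂ = 122/1918 = 0.063608.
Pooled p̂ = (81+122)/(1144+1918) = 203/3062 = 0.066297.
SE = √(0.0619013 × 0.0013955) = 0.009294.
z = (0.070804 − 0.063608)/0.009294 = 0.007196/0.009294 = 0.7743.

z = 0.7743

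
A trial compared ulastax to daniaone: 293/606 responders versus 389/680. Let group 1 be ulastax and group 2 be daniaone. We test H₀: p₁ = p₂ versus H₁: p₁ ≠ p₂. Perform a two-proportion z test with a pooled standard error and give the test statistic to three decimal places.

z = -3.176

p̂₁ = 293/606 = 0.48350, p̂₂ = 389/680 = 0.57206.
Pooled p̂ = (293+389)/(606+680) = 682/1286 = 0.53033.
SE = √(p̂(1−p̂)(1/n₁+1/n₂)) = √(0.53033·0.46967·0.00312075) = √(0.000777318) = 0.02788.
z = (0.48350 − 0.57206)/0.02788 = -0.08856/0.02788 = -3.176.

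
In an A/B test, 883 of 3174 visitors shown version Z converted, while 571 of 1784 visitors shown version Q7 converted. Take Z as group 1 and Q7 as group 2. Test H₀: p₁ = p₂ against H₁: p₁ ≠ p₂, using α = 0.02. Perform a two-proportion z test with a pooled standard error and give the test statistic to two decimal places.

z = -3.11

p̂₁ = 883/3174 ≈ 0.27820, p̂₂ = 571/1784 ≈ 0.32007.
Pooled p̂ = (883+571)/(3174+1784) = 1454/4958 = 0.29326.
SE = √(0.20726 × 0.000875598) = 0.01347.
z = (0.27820 − 0.32007)/0.01347 = -0.04187/0.01347 = -3.11.
Two-sided p-value ≈ 2·Φ(−3.108) = 0.0019. With α = 0.02, reject H₀.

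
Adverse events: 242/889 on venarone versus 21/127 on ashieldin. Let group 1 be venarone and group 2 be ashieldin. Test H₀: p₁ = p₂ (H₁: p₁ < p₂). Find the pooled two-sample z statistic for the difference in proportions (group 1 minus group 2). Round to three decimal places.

p̂₁ = 242/889 = 0.27222, p̂₂ = 21/127 = 0.16535.
Pooled p̂ = (242+21)/(889+127) = 263/1016 = 0.25886.
SE = √(p̂(1−p̂)(1/n₁+1/n₂)) = √(0.25886·0.74114·0.00899888) = √(0.00172644) = 0.04155.
z = (0.27222 − 0.16535)/0.04155 = 0.10687/0.04155 = 2.572.

z = 2.572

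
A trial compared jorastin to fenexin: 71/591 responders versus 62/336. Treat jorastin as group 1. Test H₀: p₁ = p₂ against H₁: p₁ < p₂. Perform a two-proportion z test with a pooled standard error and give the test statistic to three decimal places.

p̂₁ = 71/591 = 0.12014, p̂₂ = 62/336 = 0.18452.
Pooled p̂ = (71+62)/(591+336) = 133/927 = 0.14347.
SE = √(p̂(1−p̂)(1/n₁+1/n₂)) = √(0.14347·0.85653·0.00466824) = √(0.000573675) = 0.02395.
z = (0.12014 − 0.18452)/0.02395 = -0.06438/0.02395 = -2.688.
p-value = P(Z < -2.688) ≈ 0.0036.

z = -2.688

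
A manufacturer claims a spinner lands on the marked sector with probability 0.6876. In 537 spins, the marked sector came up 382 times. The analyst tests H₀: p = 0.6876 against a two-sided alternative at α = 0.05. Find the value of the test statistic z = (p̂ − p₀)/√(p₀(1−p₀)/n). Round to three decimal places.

p̂ = 382/537 = 0.71136.
Standard error under H₀: √(0.6876×0.3124/537) = 0.02000.
z = (0.71136 − 0.6876)/0.02000 = 0.02376/0.02000 = 1.188.
p-value = 2·P(Z > 1.188) ≈ 0.2349. With α = 0.05, fail to reject H₀.

z = 1.188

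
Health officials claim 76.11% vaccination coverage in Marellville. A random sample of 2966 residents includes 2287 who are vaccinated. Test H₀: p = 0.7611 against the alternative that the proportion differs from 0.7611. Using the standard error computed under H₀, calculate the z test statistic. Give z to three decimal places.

z = 1.274

p̂ = 2287/2966 ≈ 0.771072.
Standard error under H₀: √(0.7611×0.2389/2966) = 0.007830.
z = (0.771072 − 0.7611)/0.007830 = 0.009972/0.007830 = 1.274.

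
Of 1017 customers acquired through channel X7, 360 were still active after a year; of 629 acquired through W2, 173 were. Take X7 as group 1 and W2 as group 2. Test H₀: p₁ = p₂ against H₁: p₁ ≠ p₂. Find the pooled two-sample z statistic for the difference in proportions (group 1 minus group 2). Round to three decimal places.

p̂₁ = 360/1017 ≈ 0.353982, p̂₂ = 173/629 ≈ 0.275040.
Pooled p̂ = (360+173)/(1017+629) = 533/1646 = 0.323815.
SE = √(0.218959 × 0.00257311) = 0.023736.
z = (0.353982 − 0.275040)/0.023736 = 0.078942/0.023736 = 3.326.
Two-sided p-value ≈ 2·Φ(−3.326) = 0.0009.

z = 3.326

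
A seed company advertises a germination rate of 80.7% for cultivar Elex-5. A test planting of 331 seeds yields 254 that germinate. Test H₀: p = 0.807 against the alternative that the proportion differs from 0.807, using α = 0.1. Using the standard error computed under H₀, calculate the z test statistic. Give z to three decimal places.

p̂ = 254/331 = 0.76737.
Under H₀, SE = √(0.807·0.193/331) = √(0.000470547) = 0.02169.
z = (0.76737 − 0.807)/0.02169 = -0.03963/0.02169 = -1.827.
Two-sided p-value ≈ 2·Φ(−1.827) = 0.0677. With α = 0.1, reject H₀.

z = -1.827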